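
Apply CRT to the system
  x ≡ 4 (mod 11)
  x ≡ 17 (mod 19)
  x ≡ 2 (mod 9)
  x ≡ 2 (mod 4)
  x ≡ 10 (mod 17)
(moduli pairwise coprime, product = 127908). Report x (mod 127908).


Product of moduli M = 11 · 19 · 9 · 4 · 17 = 127908.
Merge one congruence at a time:
  Start: x ≡ 4 (mod 11).
  Combine with x ≡ 17 (mod 19); new modulus lcm = 209.
    Write x = 4 + 11·t and substitute into x ≡ 17 (mod 19): 11·t ≡ 17 − 4 = 13 (mod 19).
    The inverse of 11 mod 19 is 7 (since 11·7 = 77 = 4·19 + 1), so t ≡ 7·13 = 91 ≡ 15 (mod 19).
    Then x = 4 + 11·15 = 169, valid modulo lcm(11, 19) = 209: x ≡ 169 (mod 209).
  Combine with x ≡ 2 (mod 9); new modulus lcm = 1881.
    Write x = 169 + 209·t and substitute into x ≡ 2 (mod 9): 209·t ≡ 2 − 169 = -167 (mod 9).
    Reduce coefficients mod 9: 2·t ≡ 4 (mod 9).
    The inverse of 2 mod 9 is 5 (since 2·5 = 10 = 1·9 + 1), so t ≡ 5·4 = 20 ≡ 2 (mod 9).
    Then x = 169 + 209·2 = 587, valid modulo lcm(209, 9) = 1881: x ≡ 587 (mod 1881).
  Combine with x ≡ 2 (mod 4); new modulus lcm = 7524.
    Write x = 587 + 1881·t and substitute into x ≡ 2 (mod 4): 1881·t ≡ 2 − 587 = -585 (mod 4).
    Reduce coefficients mod 4: 1·t ≡ 3 (mod 4).
    So t ≡ 3 (mod 4).
    Then x = 587 + 1881·3 = 6230, valid modulo lcm(1881, 4) = 7524: x ≡ 6230 (mod 7524).
  Combine with x ≡ 10 (mod 17); new modulus lcm = 127908.
    Write x = 6230 + 7524·t and substitute into x ≡ 10 (mod 17): 7524·t ≡ 10 − 6230 = -6220 (mod 17).
    Reduce coefficients mod 17: 10·t ≡ 2 (mod 17).
    The inverse of 10 mod 17 is 12 (since 10·12 = 120 = 7·17 + 1), so t ≡ 12·2 = 24 ≡ 7 (mod 17).
    Then x = 6230 + 7524·7 = 58898, valid modulo lcm(7524, 17) = 127908: x ≡ 58898 (mod 127908).
Verify against each original: 58898 mod 11 = 4, 58898 mod 19 = 17, 58898 mod 9 = 2, 58898 mod 4 = 2, 58898 mod 17 = 10.

x ≡ 58898 (mod 127908).


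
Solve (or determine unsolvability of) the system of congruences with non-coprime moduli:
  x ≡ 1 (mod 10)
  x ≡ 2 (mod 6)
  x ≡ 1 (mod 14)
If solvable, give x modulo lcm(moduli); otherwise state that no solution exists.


Moduli 10, 6, 14 are not pairwise coprime, so CRT works modulo lcm(m_i) when all pairwise compatibility conditions hold.
Pairwise compatibility: gcd(m_i, m_j) must divide a_i - a_j for every pair.
Merge one congruence at a time:
  Start: x ≡ 1 (mod 10).
  Combine with x ≡ 2 (mod 6): gcd(10, 6) = 2, and 2 - 1 = 1 is NOT divisible by 2.
    ⇒ system is inconsistent (no integer solution).

No solution (the system is inconsistent).


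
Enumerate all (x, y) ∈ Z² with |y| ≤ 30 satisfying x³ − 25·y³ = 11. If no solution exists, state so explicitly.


The equation is x³ - 25y³ = 11. For fixed y, x³ = 25·y³ + 11, so a solution requires the RHS to be a perfect cube.
Strategy: iterate y from -30 to 30, compute RHS = 25·y³ + 11, and check whether it is a (positive or negative) perfect cube.
Check small values of y:
  y = 0: RHS = 11 is not a perfect cube.
  y = 1: RHS = 36 is not a perfect cube.
  y = -1: RHS = -14 is not a perfect cube.
  y = 2: RHS = 211 is not a perfect cube.
  y = -2: RHS = -189 is not a perfect cube.
  y = 3: RHS = 686 is not a perfect cube.
  y = -3: RHS = -664 is not a perfect cube.
Continuing the search up to |y| = 30 finds no solutions either.
No (x, y) in the scanned range satisfies the equation.

No integer solutions with |y| ≤ 30.


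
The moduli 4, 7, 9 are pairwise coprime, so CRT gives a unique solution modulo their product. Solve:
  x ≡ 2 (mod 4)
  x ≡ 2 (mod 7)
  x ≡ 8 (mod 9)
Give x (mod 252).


Moduli 4, 7, 9 are pairwise coprime; by CRT there is a unique solution modulo M = 4 · 7 · 9 = 252.
Solve pairwise, accumulating the modulus:
  Start with x ≡ 2 (mod 4).
  Combine with x ≡ 2 (mod 7): since gcd(4, 7) = 1, we get a unique residue mod 28.
    Write x = 2 + 4·t and substitute into x ≡ 2 (mod 7): 4·t ≡ 2 − 2 = 0 (mod 7).
    The inverse of 4 mod 7 is 2 (since 4·2 = 8 = 1·7 + 1), so t ≡ 2·0 = 0 ≡ 0 (mod 7).
    Then x = 2 + 4·0 = 2, valid modulo lcm(4, 7) = 28: x ≡ 2 (mod 28).
  Combine with x ≡ 8 (mod 9): since gcd(28, 9) = 1, we get a unique residue mod 252.
    Write x = 2 + 28·t and substitute into x ≡ 8 (mod 9): 28·t ≡ 8 − 2 = 6 (mod 9).
    Reduce coefficients mod 9: 1·t ≡ 6 (mod 9).
    So t ≡ 6 (mod 9).
    Then x = 2 + 28·6 = 170, valid modulo lcm(28, 9) = 252: x ≡ 170 (mod 252).
Verify: 170 mod 4 = 2 ✓, 170 mod 7 = 2 ✓, 170 mod 9 = 8 ✓.

x ≡ 170 (mod 252).


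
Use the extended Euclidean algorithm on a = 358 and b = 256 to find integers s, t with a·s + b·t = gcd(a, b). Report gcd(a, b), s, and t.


Euclidean algorithm on (358, 256) — divide until remainder is 0:
  358 = 1 · 256 + 102
  256 = 2 · 102 + 52
  102 = 1 · 52 + 50
  52 = 1 · 50 + 2
  50 = 25 · 2 + 0
gcd(358, 256) = 2.
Track Bezout coefficients alongside the remainders: start with r₀ = 358 = a·1 + b·0 (s = 1, t = 0) and r₁ = 256 = a·0 + b·1 (s = 0, t = 1); each new remainder r_{k+1} = r_{k-1} − q_k·r_k inherits s_{k+1} = s_{k-1} − q_k·s_k, t_{k+1} = t_{k-1} − q_k·t_k, so r_k = a·s_k + b·t_k at every step:
  q = 1: r = 102, s = 1 − 1·0 = 1, t = 0 − 1·1 = -1  (check: 358·1 + 256·(-1) = 102)
  q = 2: r = 52, s = 0 − 2·1 = -2, t = 1 − 2·(-1) = 3  (check: 358·(-2) + 256·3 = 52)
  q = 1: r = 50, s = 1 − 1·(-2) = 3, t = -1 − 1·3 = -4  (check: 358·3 + 256·(-4) = 50)
  q = 1: r = 2, s = -2 − 1·3 = -5, t = 3 − 1·(-4) = 7  (check: 358·(-5) + 256·7 = 2)
The row with r = 2 (the gcd) gives the Bezout coefficients s = -5, t = 7.
Result: 358 · (-5) + 256 · (7) = 2.

gcd(358, 256) = 2; s = -5, t = 7 (check: 358·(-5) + 256·7 = 2).


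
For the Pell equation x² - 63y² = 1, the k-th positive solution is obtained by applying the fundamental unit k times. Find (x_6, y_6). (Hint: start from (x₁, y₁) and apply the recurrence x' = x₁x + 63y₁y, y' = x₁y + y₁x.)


Step 1: Find the fundamental solution (x₁, y₁) of x² - 63y² = 1.
  Expand √63 as a continued fraction. a₀ = ⌊√63⌋ = 7; iterate m_{k+1} = d_k·a_k − m_k, d_{k+1} = (63 − m_{k+1}²)/d_k, a_{k+1} = ⌊(a₀ + m_{k+1})/d_{k+1}⌋ (starting m₀ = 0, d₀ = 1), with convergents p_k = a_k·p_{k-1} + p_{k-2}, q_k = a_k·q_{k-1} + q_{k-2} (p₋₁ = 1, q₋₁ = 0):
  k = 0: a₀ = 7; p₀/q₀ = 7/1; p₀² − 63·q₀² = 49 − 63 = -14.
  k = 1: m = 7, d = 14, a = ⌊(7 + 7)/14⌋ = 1; p/q = (1·7 + 1)/(1·1 + 0) = 8/1; p² − 63·q² = 64 − 63 = 1.
  The first convergent with p² − 63·q² = 1 gives the fundamental solution (x₁, y₁) = (8, 1).
Step 2: Apply the recurrence (x_{n+1}, y_{n+1}) = (x₁x_n + 63y₁y_n, x₁y_n + y₁x_n) repeatedly.
  From (x_1, y_1) = (8, 1): x_2 = 8·8 + 63·1·1 = 127; y_2 = 8·1 + 1·8 = 16.
  From (x_2, y_2) = (127, 16): x_3 = 8·127 + 63·1·16 = 2024; y_3 = 8·16 + 1·127 = 255.
  From (x_3, y_3) = (2024, 255): x_4 = 8·2024 + 63·1·255 = 32257; y_4 = 8·255 + 1·2024 = 4064.
  From (x_4, y_4) = (32257, 4064): x_5 = 8·32257 + 63·1·4064 = 514088; y_5 = 8·4064 + 1·32257 = 64769.
  From (x_5, y_5) = (514088, 64769): x_6 = 8·514088 + 63·1·64769 = 8193151; y_6 = 8·64769 + 1·514088 = 1032240.
Step 3: Verify x_6² - 63·y_6² = 67127723308801 - 67127723308800 = 1 (should be 1). ✓

(x_1, y_1) = (8, 1); (x_6, y_6) = (8193151, 1032240).


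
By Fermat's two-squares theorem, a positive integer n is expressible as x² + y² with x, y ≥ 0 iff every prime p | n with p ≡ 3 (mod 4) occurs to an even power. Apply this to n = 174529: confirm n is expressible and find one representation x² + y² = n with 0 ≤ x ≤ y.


Step 1: Factor n = 174529 = 37 · 53 · 89.
Step 2: Check the mod-4 condition on each prime factor: 37 ≡ 1 (mod 4), exponent 1; 53 ≡ 1 (mod 4), exponent 1; 89 ≡ 1 (mod 4), exponent 1.
All primes ≡ 3 (mod 4) appear to even exponent (or don't appear), so by the two-squares theorem n IS expressible as a sum of two squares.
Step 3: Build a representation. Here n = 37 · 53 · 89 is a product of primes ≡ 1 (mod 4). Each prime p ≡ 1 (mod 4) is itself a sum of two squares; find a² by testing p − a² for a perfect square:
  37: 37 − 1² = 36 = 6² ⇒ 37 = 1² + 6².
  53: 53 − 1² = 52, 53 − 2² = 49 = 7² ⇒ 53 = 2² + 7².
  89: 89 − 1² = 88, 89 − 2² = 85, 89 − 3² = 80, 89 − 4² = 73, 89 − 5² = 64 = 8² ⇒ 89 = 5² + 8².
  Combine using the Brahmagupta–Fibonacci identity (a² + b²)(c² + d²) = (ac − bd)² + (ad + bc)² = (ac + bd)² + (ad − bc)²:
  37 · 53 = 1961: from (1² + 6²)(2² + 7²), take (1·2 − 6·7, 1·7 + 6·2) = (2 − 42, 7 + 12) = (-40, 19); dropping signs (only squares matter) gives (40, 19); check 40² + 19² = 1600 + 361 = 1961 ✓.
  1961 · 89 = 174529: from (40² + 19²)(5² + 8²), take (40·5 − 19·8, 40·8 + 19·5) = (200 − 152, 320 + 95) = (48, 415); check 48² + 415² = 2304 + 172225 = 174529 ✓.
Step 4: Order so x ≤ y and verify: 48² + 415² = 2304 + 172225 = 174529 = n. ✓

n = 174529 = 48² + 415² (one valid representation with x ≤ y).


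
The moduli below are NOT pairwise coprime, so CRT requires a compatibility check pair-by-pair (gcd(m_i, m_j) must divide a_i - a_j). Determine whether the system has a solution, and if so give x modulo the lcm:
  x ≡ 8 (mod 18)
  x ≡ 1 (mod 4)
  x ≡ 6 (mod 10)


Moduli 18, 4, 10 are not pairwise coprime, so CRT works modulo lcm(m_i) when all pairwise compatibility conditions hold.
Pairwise compatibility: gcd(m_i, m_j) must divide a_i - a_j for every pair.
Merge one congruence at a time:
  Start: x ≡ 8 (mod 18).
  Combine with x ≡ 1 (mod 4): gcd(18, 4) = 2, and 1 - 8 = -7 is NOT divisible by 2.
    ⇒ system is inconsistent (no integer solution).

No solution (the system is inconsistent).


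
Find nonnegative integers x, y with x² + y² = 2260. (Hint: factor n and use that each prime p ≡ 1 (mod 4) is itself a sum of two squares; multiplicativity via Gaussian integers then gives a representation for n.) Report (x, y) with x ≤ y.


Step 1: Factor n = 2260 = 2^2 · 5 · 113.
Step 2: Check the mod-4 condition on each prime factor: 2 = 2 (special); 5 ≡ 1 (mod 4), exponent 1; 113 ≡ 1 (mod 4), exponent 1.
All primes ≡ 3 (mod 4) appear to even exponent (or don't appear), so by the two-squares theorem n IS expressible as a sum of two squares.
Step 3: Build a representation. Group n = k² · m with k = 2 and m = 5 · 113 = 565 (a product of primes ≡ 1 (mod 4)); a representation of m scales to one of n via (k·x)² + (k·y)² = k²(x² + y²). Each prime p ≡ 1 (mod 4) is itself a sum of two squares; find a² by testing p − a² for a perfect square:
  5: 5 − 1² = 4 = 2² ⇒ 5 = 1² + 2².
  113: 113 − 1² = 112, 113 − 2² = 109, 113 − 3² = 104, 113 − 4² = 97, 113 − 5² = 88, 113 − 6² = 77, 113 − 7² = 64 = 8² ⇒ 113 = 7² + 8².
  Combine using the Brahmagupta–Fibonacci identity (a² + b²)(c² + d²) = (ac − bd)² + (ad + bc)² = (ac + bd)² + (ad − bc)²:
  5 · 113 = 565: from (1² + 2²)(7² + 8²), take (1·7 − 2·8, 1·8 + 2·7) = (7 − 16, 8 + 14) = (-9, 22); dropping signs (only squares matter) gives (9, 22); check 9² + 22² = 81 + 484 = 565 ✓.
  Scale by k = 2: (2·9, 2·22) = (18, 44).
Step 4: Order so x ≤ y and verify: 18² + 44² = 324 + 1936 = 2260 = n. ✓

n = 2260 = 18² + 44² (one valid representation with x ≤ y).


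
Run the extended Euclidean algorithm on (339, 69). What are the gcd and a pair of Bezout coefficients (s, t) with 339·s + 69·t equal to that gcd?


Euclidean algorithm on (339, 69) — divide until remainder is 0:
  339 = 4 · 69 + 63
  69 = 1 · 63 + 6
  63 = 10 · 6 + 3
  6 = 2 · 3 + 0
gcd(339, 69) = 3.
Track Bezout coefficients alongside the remainders: start with r₀ = 339 = a·1 + b·0 (s = 1, t = 0) and r₁ = 69 = a·0 + b·1 (s = 0, t = 1); each new remainder r_{k+1} = r_{k-1} − q_k·r_k inherits s_{k+1} = s_{k-1} − q_k·s_k, t_{k+1} = t_{k-1} − q_k·t_k, so r_k = a·s_k + b·t_k at every step:
  q = 4: r = 63, s = 1 − 4·0 = 1, t = 0 − 4·1 = -4  (check: 339·1 + 69·(-4) = 63)
  q = 1: r = 6, s = 0 − 1·1 = -1, t = 1 − 1·(-4) = 5  (check: 339·(-1) + 69·5 = 6)
  q = 10: r = 3, s = 1 − 10·(-1) = 11, t = -4 − 10·5 = -54  (check: 339·11 + 69·(-54) = 3)
The row with r = 3 (the gcd) gives the Bezout coefficients s = 11, t = -54.
Result: 339 · (11) + 69 · (-54) = 3.

gcd(339, 69) = 3; s = 11, t = -54 (check: 339·11 + 69·(-54) = 3).


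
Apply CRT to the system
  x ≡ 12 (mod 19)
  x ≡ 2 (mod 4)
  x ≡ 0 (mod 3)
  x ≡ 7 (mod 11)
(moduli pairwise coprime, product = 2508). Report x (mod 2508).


Product of moduli M = 19 · 4 · 3 · 11 = 2508.
Merge one congruence at a time:
  Start: x ≡ 12 (mod 19).
  Combine with x ≡ 2 (mod 4); new modulus lcm = 76.
    Write x = 12 + 19·t and substitute into x ≡ 2 (mod 4): 19·t ≡ 2 − 12 = -10 (mod 4).
    Reduce coefficients mod 4: 3·t ≡ 2 (mod 4).
    The inverse of 3 mod 4 is 3 (since 3·3 = 9 = 2·4 + 1), so t ≡ 3·2 = 6 ≡ 2 (mod 4).
    Then x = 12 + 19·2 = 50, valid modulo lcm(19, 4) = 76: x ≡ 50 (mod 76).
  Combine with x ≡ 0 (mod 3); new modulus lcm = 228.
    Write x = 50 + 76·t and substitute into x ≡ 0 (mod 3): 76·t ≡ 0 − 50 = -50 (mod 3).
    Reduce coefficients mod 3: 1·t ≡ 1 (mod 3).
    So t ≡ 1 (mod 3).
    Then x = 50 + 76·1 = 126, valid modulo lcm(76, 3) = 228: x ≡ 126 (mod 228).
  Combine with x ≡ 7 (mod 11); new modulus lcm = 2508.
    Write x = 126 + 228·t and substitute into x ≡ 7 (mod 11): 228·t ≡ 7 − 126 = -119 (mod 11).
    Reduce coefficients mod 11: 8·t ≡ 2 (mod 11).
    The inverse of 8 mod 11 is 7 (since 8·7 = 56 = 5·11 + 1), so t ≡ 7·2 = 14 ≡ 3 (mod 11).
    Then x = 126 + 228·3 = 810, valid modulo lcm(228, 11) = 2508: x ≡ 810 (mod 2508).
Verify against each original: 810 mod 19 = 12, 810 mod 4 = 2, 810 mod 3 = 0, 810 mod 11 = 7.

x ≡ 810 (mod 2508).


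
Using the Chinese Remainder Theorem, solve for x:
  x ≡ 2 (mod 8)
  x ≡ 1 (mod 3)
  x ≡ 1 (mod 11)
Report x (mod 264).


Moduli 8, 3, 11 are pairwise coprime; by CRT there is a unique solution modulo M = 8 · 3 · 11 = 264.
Solve pairwise, accumulating the modulus:
  Start with x ≡ 2 (mod 8).
  Combine with x ≡ 1 (mod 3): since gcd(8, 3) = 1, we get a unique residue mod 24.
    Write x = 2 + 8·t and substitute into x ≡ 1 (mod 3): 8·t ≡ 1 − 2 = -1 (mod 3).
    Reduce coefficients mod 3: 2·t ≡ 2 (mod 3).
    The inverse of 2 mod 3 is 2 (since 2·2 = 4 = 1·3 + 1), so t ≡ 2·2 = 4 ≡ 1 (mod 3).
    Then x = 2 + 8·1 = 10, valid modulo lcm(8, 3) = 24: x ≡ 10 (mod 24).
  Combine with x ≡ 1 (mod 11): since gcd(24, 11) = 1, we get a unique residue mod 264.
    Write x = 10 + 24·t and substitute into x ≡ 1 (mod 11): 24·t ≡ 1 − 10 = -9 (mod 11).
    Reduce coefficients mod 11: 2·t ≡ 2 (mod 11).
    The inverse of 2 mod 11 is 6 (since 2·6 = 12 = 1·11 + 1), so t ≡ 6·2 = 12 ≡ 1 (mod 11).
    Then x = 10 + 24·1 = 34, valid modulo lcm(24, 11) = 264: x ≡ 34 (mod 264).
Verify: 34 mod 8 = 2 ✓, 34 mod 3 = 1 ✓, 34 mod 11 = 1 ✓.

x ≡ 34 (mod 264).


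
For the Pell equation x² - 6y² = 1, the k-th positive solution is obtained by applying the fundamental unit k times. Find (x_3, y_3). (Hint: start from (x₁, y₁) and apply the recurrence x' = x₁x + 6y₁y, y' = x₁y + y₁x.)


Step 1: Find the fundamental solution (x₁, y₁) of x² - 6y² = 1.
  Expand √6 as a continued fraction. a₀ = ⌊√6⌋ = 2; iterate m_{k+1} = d_k·a_k − m_k, d_{k+1} = (6 − m_{k+1}²)/d_k, a_{k+1} = ⌊(a₀ + m_{k+1})/d_{k+1}⌋ (starting m₀ = 0, d₀ = 1), with convergents p_k = a_k·p_{k-1} + p_{k-2}, q_k = a_k·q_{k-1} + q_{k-2} (p₋₁ = 1, q₋₁ = 0):
  k = 0: a₀ = 2; p₀/q₀ = 2/1; p₀² − 6·q₀² = 4 − 6 = -2.
  k = 1: m = 2, d = 2, a = ⌊(2 + 2)/2⌋ = 2; p/q = (2·2 + 1)/(2·1 + 0) = 5/2; p² − 6·q² = 25 − 24 = 1.
  The first convergent with p² − 6·q² = 1 gives the fundamental solution (x₁, y₁) = (5, 2).
Step 2: Apply the recurrence (x_{n+1}, y_{n+1}) = (x₁x_n + 6y₁y_n, x₁y_n + y₁x_n) repeatedly.
  From (x_1, y_1) = (5, 2): x_2 = 5·5 + 6·2·2 = 49; y_2 = 5·2 + 2·5 = 20.
  From (x_2, y_2) = (49, 20): x_3 = 5·49 + 6·2·20 = 485; y_3 = 5·20 + 2·49 = 198.
Step 3: Verify x_3² - 6·y_3² = 235225 - 235224 = 1 (should be 1). ✓

(x_1, y_1) = (5, 2); (x_3, y_3) = (485, 198).


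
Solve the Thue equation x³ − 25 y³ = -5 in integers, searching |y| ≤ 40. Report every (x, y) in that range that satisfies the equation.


The equation is x³ - 25y³ = -5. For fixed y, x³ = 25·y³ − 5, so a solution requires the RHS to be a perfect cube.
Strategy: iterate y from -40 to 40, compute RHS = 25·y³ − 5, and check whether it is a (positive or negative) perfect cube.
Check small values of y:
  y = 0: RHS = -5 is not a perfect cube.
  y = 1: RHS = 20 is not a perfect cube.
  y = -1: RHS = -30 is not a perfect cube.
  y = 2: RHS = 195 is not a perfect cube.
  y = -2: RHS = -205 is not a perfect cube.
  y = 3: RHS = 670 is not a perfect cube.
  y = -3: RHS = -680 is not a perfect cube.
Continuing the search up to |y| = 40 finds no solutions either.
No (x, y) in the scanned range satisfies the equation.

No integer solutions with |y| ≤ 40.


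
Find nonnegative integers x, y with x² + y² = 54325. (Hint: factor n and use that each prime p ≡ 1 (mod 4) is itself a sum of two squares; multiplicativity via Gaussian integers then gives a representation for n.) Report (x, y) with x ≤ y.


Step 1: Factor n = 54325 = 5^2 · 41 · 53.
Step 2: Check the mod-4 condition on each prime factor: 5 ≡ 1 (mod 4), exponent 2; 41 ≡ 1 (mod 4), exponent 1; 53 ≡ 1 (mod 4), exponent 1.
All primes ≡ 3 (mod 4) appear to even exponent (or don't appear), so by the two-squares theorem n IS expressible as a sum of two squares.
Step 3: Build a representation. Group n = k² · m with k = 5 and m = 41 · 53 = 2173 (a product of primes ≡ 1 (mod 4)); a representation of m scales to one of n via (k·x)² + (k·y)² = k²(x² + y²). Each prime p ≡ 1 (mod 4) is itself a sum of two squares; find a² by testing p − a² for a perfect square:
  41: 41 − 1² = 40, 41 − 2² = 37, 41 − 3² = 32, 41 − 4² = 25 = 5² ⇒ 41 = 4² + 5².
  53: 53 − 1² = 52, 53 − 2² = 49 = 7² ⇒ 53 = 2² + 7².
  Combine using the Brahmagupta–Fibonacci identity (a² + b²)(c² + d²) = (ac − bd)² + (ad + bc)² = (ac + bd)² + (ad − bc)²:
  41 · 53 = 2173: from (4² + 5²)(2² + 7²), take (4·2 − 5·7, 4·7 + 5·2) = (8 − 35, 28 + 10) = (-27, 38); dropping signs (only squares matter) gives (27, 38); check 27² + 38² = 729 + 1444 = 2173 ✓.
  Scale by k = 5: (5·27, 5·38) = (135, 190).
Step 4: Order so x ≤ y and verify: 135² + 190² = 18225 + 36100 = 54325 = n. ✓

n = 54325 = 135² + 190² (one valid representation with x ≤ y).


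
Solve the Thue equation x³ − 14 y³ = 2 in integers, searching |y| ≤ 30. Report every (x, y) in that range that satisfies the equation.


The equation is x³ - 14y³ = 2. For fixed y, x³ = 14·y³ + 2, so a solution requires the RHS to be a perfect cube.
Strategy: iterate y from -30 to 30, compute RHS = 14·y³ + 2, and check whether it is a (positive or negative) perfect cube.
Check small values of y:
  y = 0: RHS = 2 is not a perfect cube.
  y = 1: RHS = 16 is not a perfect cube.
  y = -1: RHS = -12 is not a perfect cube.
  y = 2: RHS = 114 is not a perfect cube.
  y = -2: RHS = -110 is not a perfect cube.
  y = 3: RHS = 380 is not a perfect cube.
  y = -3: RHS = -376 is not a perfect cube.
Continuing the search up to |y| = 30 finds no solutions either.
No (x, y) in the scanned range satisfies the equation.

No integer solutions with |y| ≤ 30.


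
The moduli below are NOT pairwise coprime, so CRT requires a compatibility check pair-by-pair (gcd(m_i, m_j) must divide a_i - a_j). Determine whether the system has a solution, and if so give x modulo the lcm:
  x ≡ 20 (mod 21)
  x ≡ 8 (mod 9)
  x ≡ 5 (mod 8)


Moduli 21, 9, 8 are not pairwise coprime, so CRT works modulo lcm(m_i) when all pairwise compatibility conditions hold.
Pairwise compatibility: gcd(m_i, m_j) must divide a_i - a_j for every pair.
Merge one congruence at a time:
  Start: x ≡ 20 (mod 21).
  Combine with x ≡ 8 (mod 9): gcd(21, 9) = 3; 8 - 20 = -12, which IS divisible by 3, so compatible.
    Write x = 20 + 21·t and substitute into x ≡ 8 (mod 9): 21·t ≡ 8 − 20 = -12 (mod 9).
    Divide the congruence (and modulus) by g = 3: 7·t ≡ -4 (mod 3).
    Reduce coefficients mod 3: 1·t ≡ 2 (mod 3).
    So t ≡ 2 (mod 3).
    Then x = 20 + 21·2 = 62, valid modulo lcm(21, 9) = 63: x ≡ 62 (mod 63).
  Combine with x ≡ 5 (mod 8): gcd(63, 8) = 1; 5 - 62 = -57, which IS divisible by 1, so compatible.
    Write x = 62 + 63·t and substitute into x ≡ 5 (mod 8): 63·t ≡ 5 − 62 = -57 (mod 8).
    Reduce coefficients mod 8: 7·t ≡ 7 (mod 8).
    The inverse of 7 mod 8 is 7 (since 7·7 = 49 = 6·8 + 1), so t ≡ 7·7 = 49 ≡ 1 (mod 8).
    Then x = 62 + 63·1 = 125, valid modulo lcm(63, 8) = 504: x ≡ 125 (mod 504).
Verify: 125 mod 21 = 20, 125 mod 9 = 8, 125 mod 8 = 5.

x ≡ 125 (mod 504).


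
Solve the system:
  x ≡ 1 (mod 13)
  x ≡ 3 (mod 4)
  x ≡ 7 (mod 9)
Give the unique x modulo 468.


Moduli 13, 4, 9 are pairwise coprime; by CRT there is a unique solution modulo M = 13 · 4 · 9 = 468.
Solve pairwise, accumulating the modulus:
  Start with x ≡ 1 (mod 13).
  Combine with x ≡ 3 (mod 4): since gcd(13, 4) = 1, we get a unique residue mod 52.
    Write x = 1 + 13·t and substitute into x ≡ 3 (mod 4): 13·t ≡ 3 − 1 = 2 (mod 4).
    Reduce coefficients mod 4: 1·t ≡ 2 (mod 4).
    So t ≡ 2 (mod 4).
    Then x = 1 + 13·2 = 27, valid modulo lcm(13, 4) = 52: x ≡ 27 (mod 52).
  Combine with x ≡ 7 (mod 9): since gcd(52, 9) = 1, we get a unique residue mod 468.
    Write x = 27 + 52·t and substitute into x ≡ 7 (mod 9): 52·t ≡ 7 − 27 = -20 (mod 9).
    Reduce coefficients mod 9: 7·t ≡ 7 (mod 9).
    The inverse of 7 mod 9 is 4 (since 7·4 = 28 = 3·9 + 1), so t ≡ 4·7 = 28 ≡ 1 (mod 9).
    Then x = 27 + 52·1 = 79, valid modulo lcm(52, 9) = 468: x ≡ 79 (mod 468).
Verify: 79 mod 13 = 1 ✓, 79 mod 4 = 3 ✓, 79 mod 9 = 7 ✓.

x ≡ 79 (mod 468).


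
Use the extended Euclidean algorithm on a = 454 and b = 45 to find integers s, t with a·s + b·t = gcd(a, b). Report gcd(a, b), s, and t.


Euclidean algorithm on (454, 45) — divide until remainder is 0:
  454 = 10 · 45 + 4
  45 = 11 · 4 + 1
  4 = 4 · 1 + 0
gcd(454, 45) = 1.
Track Bezout coefficients alongside the remainders: start with r₀ = 454 = a·1 + b·0 (s = 1, t = 0) and r₁ = 45 = a·0 + b·1 (s = 0, t = 1); each new remainder r_{k+1} = r_{k-1} − q_k·r_k inherits s_{k+1} = s_{k-1} − q_k·s_k, t_{k+1} = t_{k-1} − q_k·t_k, so r_k = a·s_k + b·t_k at every step:
  q = 10: r = 4, s = 1 − 10·0 = 1, t = 0 − 10·1 = -10  (check: 454·1 + 45·(-10) = 4)
  q = 11: r = 1, s = 0 − 11·1 = -11, t = 1 − 11·(-10) = 111  (check: 454·(-11) + 45·111 = 1)
The row with r = 1 (the gcd) gives the Bezout coefficients s = -11, t = 111.
Result: 454 · (-11) + 45 · (111) = 1.

gcd(454, 45) = 1; s = -11, t = 111 (check: 454·(-11) + 45·111 = 1).


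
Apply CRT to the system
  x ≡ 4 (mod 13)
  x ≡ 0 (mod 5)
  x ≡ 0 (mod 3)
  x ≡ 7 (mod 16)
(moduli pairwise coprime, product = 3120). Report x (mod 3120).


Product of moduli M = 13 · 5 · 3 · 16 = 3120.
Merge one congruence at a time:
  Start: x ≡ 4 (mod 13).
  Combine with x ≡ 0 (mod 5); new modulus lcm = 65.
    Write x = 4 + 13·t and substitute into x ≡ 0 (mod 5): 13·t ≡ 0 − 4 = -4 (mod 5).
    Reduce coefficients mod 5: 3·t ≡ 1 (mod 5).
    The inverse of 3 mod 5 is 2 (since 3·2 = 6 = 1·5 + 1), so t ≡ 2·1 = 2 ≡ 2 (mod 5).
    Then x = 4 + 13·2 = 30, valid modulo lcm(13, 5) = 65: x ≡ 30 (mod 65).
  Combine with x ≡ 0 (mod 3); new modulus lcm = 195.
    Write x = 30 + 65·t and substitute into x ≡ 0 (mod 3): 65·t ≡ 0 − 30 = -30 (mod 3).
    Reduce coefficients mod 3: 2·t ≡ 0 (mod 3).
    The inverse of 2 mod 3 is 2 (since 2·2 = 4 = 1·3 + 1), so t ≡ 2·0 = 0 ≡ 0 (mod 3).
    Then x = 30 + 65·0 = 30, valid modulo lcm(65, 3) = 195: x ≡ 30 (mod 195).
  Combine with x ≡ 7 (mod 16); new modulus lcm = 3120.
    Write x = 30 + 195·t and substitute into x ≡ 7 (mod 16): 195·t ≡ 7 − 30 = -23 (mod 16).
    Reduce coefficients mod 16: 3·t ≡ 9 (mod 16).
    The inverse of 3 mod 16 is 11 (since 3·11 = 33 = 2·16 + 1), so t ≡ 11·9 = 99 ≡ 3 (mod 16).
    Then x = 30 + 195·3 = 615, valid modulo lcm(195, 16) = 3120: x ≡ 615 (mod 3120).
Verify against each original: 615 mod 13 = 4, 615 mod 5 = 0, 615 mod 3 = 0, 615 mod 16 = 7.

x ≡ 615 (mod 3120).


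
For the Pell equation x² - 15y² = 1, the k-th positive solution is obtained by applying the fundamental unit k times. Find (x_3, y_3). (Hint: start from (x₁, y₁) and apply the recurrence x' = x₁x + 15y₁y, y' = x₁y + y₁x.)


Step 1: Find the fundamental solution (x₁, y₁) of x² - 15y² = 1.
  Expand √15 as a continued fraction. a₀ = ⌊√15⌋ = 3; iterate m_{k+1} = d_k·a_k − m_k, d_{k+1} = (15 − m_{k+1}²)/d_k, a_{k+1} = ⌊(a₀ + m_{k+1})/d_{k+1}⌋ (starting m₀ = 0, d₀ = 1), with convergents p_k = a_k·p_{k-1} + p_{k-2}, q_k = a_k·q_{k-1} + q_{k-2} (p₋₁ = 1, q₋₁ = 0):
  k = 0: a₀ = 3; p₀/q₀ = 3/1; p₀² − 15·q₀² = 9 − 15 = -6.
  k = 1: m = 3, d = 6, a = ⌊(3 + 3)/6⌋ = 1; p/q = (1·3 + 1)/(1·1 + 0) = 4/1; p² − 15·q² = 16 − 15 = 1.
  The first convergent with p² − 15·q² = 1 gives the fundamental solution (x₁, y₁) = (4, 1).
Step 2: Apply the recurrence (x_{n+1}, y_{n+1}) = (x₁x_n + 15y₁y_n, x₁y_n + y₁x_n) repeatedly.
  From (x_1, y_1) = (4, 1): x_2 = 4·4 + 15·1·1 = 31; y_2 = 4·1 + 1·4 = 8.
  From (x_2, y_2) = (31, 8): x_3 = 4·31 + 15·1·8 = 244; y_3 = 4·8 + 1·31 = 63.
Step 3: Verify x_3² - 15·y_3² = 59536 - 59535 = 1 (should be 1). ✓

(x_1, y_1) = (4, 1); (x_3, y_3) = (244, 63).


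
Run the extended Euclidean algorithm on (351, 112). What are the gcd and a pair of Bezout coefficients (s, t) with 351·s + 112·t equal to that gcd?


Euclidean algorithm on (351, 112) — divide until remainder is 0:
  351 = 3 · 112 + 15
  112 = 7 · 15 + 7
  15 = 2 · 7 + 1
  7 = 7 · 1 + 0
gcd(351, 112) = 1.
Track Bezout coefficients alongside the remainders: start with r₀ = 351 = a·1 + b·0 (s = 1, t = 0) and r₁ = 112 = a·0 + b·1 (s = 0, t = 1); each new remainder r_{k+1} = r_{k-1} − q_k·r_k inherits s_{k+1} = s_{k-1} − q_k·s_k, t_{k+1} = t_{k-1} − q_k·t_k, so r_k = a·s_k + b·t_k at every step:
  q = 3: r = 15, s = 1 − 3·0 = 1, t = 0 − 3·1 = -3  (check: 351·1 + 112·(-3) = 15)
  q = 7: r = 7, s = 0 − 7·1 = -7, t = 1 − 7·(-3) = 22  (check: 351·(-7) + 112·22 = 7)
  q = 2: r = 1, s = 1 − 2·(-7) = 15, t = -3 − 2·22 = -47  (check: 351·15 + 112·(-47) = 1)
The row with r = 1 (the gcd) gives the Bezout coefficients s = 15, t = -47.
Result: 351 · (15) + 112 · (-47) = 1.

gcd(351, 112) = 1; s = 15, t = -47 (check: 351·15 + 112·(-47) = 1).


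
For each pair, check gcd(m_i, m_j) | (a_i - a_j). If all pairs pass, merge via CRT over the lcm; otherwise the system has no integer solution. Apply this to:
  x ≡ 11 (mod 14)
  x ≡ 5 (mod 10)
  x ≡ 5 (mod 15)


Moduli 14, 10, 15 are not pairwise coprime, so CRT works modulo lcm(m_i) when all pairwise compatibility conditions hold.
Pairwise compatibility: gcd(m_i, m_j) must divide a_i - a_j for every pair.
Merge one congruence at a time:
  Start: x ≡ 11 (mod 14).
  Combine with x ≡ 5 (mod 10): gcd(14, 10) = 2; 5 - 11 = -6, which IS divisible by 2, so compatible.
    Write x = 11 + 14·t and substitute into x ≡ 5 (mod 10): 14·t ≡ 5 − 11 = -6 (mod 10).
    Divide the congruence (and modulus) by g = 2: 7·t ≡ -3 (mod 5).
    Reduce coefficients mod 5: 2·t ≡ 2 (mod 5).
    The inverse of 2 mod 5 is 3 (since 2·3 = 6 = 1·5 + 1), so t ≡ 3·2 = 6 ≡ 1 (mod 5).
    Then x = 11 + 14·1 = 25, valid modulo lcm(14, 10) = 70: x ≡ 25 (mod 70).
  Combine with x ≡ 5 (mod 15): gcd(70, 15) = 5; 5 - 25 = -20, which IS divisible by 5, so compatible.
    Write x = 25 + 70·t and substitute into x ≡ 5 (mod 15): 70·t ≡ 5 − 25 = -20 (mod 15).
    Divide the congruence (and modulus) by g = 5: 14·t ≡ -4 (mod 3).
    Reduce coefficients mod 3: 2·t ≡ 2 (mod 3).
    The inverse of 2 mod 3 is 2 (since 2·2 = 4 = 1·3 + 1), so t ≡ 2·2 = 4 ≡ 1 (mod 3).
    Then x = 25 + 70·1 = 95, valid modulo lcm(70, 15) = 210: x ≡ 95 (mod 210).
Verify: 95 mod 14 = 11, 95 mod 10 = 5, 95 mod 15 = 5.

x ≡ 95 (mod 210).


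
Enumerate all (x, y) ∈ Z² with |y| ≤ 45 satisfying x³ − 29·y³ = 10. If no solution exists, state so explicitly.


The equation is x³ - 29y³ = 10. For fixed y, x³ = 29·y³ + 10, so a solution requires the RHS to be a perfect cube.
Strategy: iterate y from -45 to 45, compute RHS = 29·y³ + 10, and check whether it is a (positive or negative) perfect cube.
Check small values of y:
  y = 0: RHS = 10 is not a perfect cube.
  y = 1: RHS = 39 is not a perfect cube.
  y = -1: RHS = -19 is not a perfect cube.
  y = 2: RHS = 242 is not a perfect cube.
  y = -2: RHS = -222 is not a perfect cube.
  y = 3: RHS = 793 is not a perfect cube.
  y = -3: RHS = -773 is not a perfect cube.
Continuing the search up to |y| = 45 finds no solutions either.
No (x, y) in the scanned range satisfies the equation.

No integer solutions with |y| ≤ 45.


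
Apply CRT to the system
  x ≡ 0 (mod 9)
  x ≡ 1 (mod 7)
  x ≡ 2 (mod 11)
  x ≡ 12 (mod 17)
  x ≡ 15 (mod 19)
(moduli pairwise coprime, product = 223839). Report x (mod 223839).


Product of moduli M = 9 · 7 · 11 · 17 · 19 = 223839.
Merge one congruence at a time:
  Start: x ≡ 0 (mod 9).
  Combine with x ≡ 1 (mod 7); new modulus lcm = 63.
    Write x = 0 + 9·t and substitute into x ≡ 1 (mod 7): 9·t ≡ 1 − 0 = 1 (mod 7).
    Reduce coefficients mod 7: 2·t ≡ 1 (mod 7).
    The inverse of 2 mod 7 is 4 (since 2·4 = 8 = 1·7 + 1), so t ≡ 4·1 = 4 ≡ 4 (mod 7).
    Then x = 0 + 9·4 = 36, valid modulo lcm(9, 7) = 63: x ≡ 36 (mod 63).
  Combine with x ≡ 2 (mod 11); new modulus lcm = 693.
    Write x = 36 + 63·t and substitute into x ≡ 2 (mod 11): 63·t ≡ 2 − 36 = -34 (mod 11).
    Reduce coefficients mod 11: 8·t ≡ 10 (mod 11).
    The inverse of 8 mod 11 is 7 (since 8·7 = 56 = 5·11 + 1), so t ≡ 7·10 = 70 ≡ 4 (mod 11).
    Then x = 36 + 63·4 = 288, valid modulo lcm(63, 11) = 693: x ≡ 288 (mod 693).
  Combine with x ≡ 12 (mod 17); new modulus lcm = 11781.
    Write x = 288 + 693·t and substitute into x ≡ 12 (mod 17): 693·t ≡ 12 − 288 = -276 (mod 17).
    Reduce coefficients mod 17: 13·t ≡ 13 (mod 17).
    The inverse of 13 mod 17 is 4 (since 13·4 = 52 = 3·17 + 1), so t ≡ 4·13 = 52 ≡ 1 (mod 17).
    Then x = 288 + 693·1 = 981, valid modulo lcm(693, 17) = 11781: x ≡ 981 (mod 11781).
  Combine with x ≡ 15 (mod 19); new modulus lcm = 223839.
    Write x = 981 + 11781·t and substitute into x ≡ 15 (mod 19): 11781·t ≡ 15 − 981 = -966 (mod 19).
    Reduce coefficients mod 19: 1·t ≡ 3 (mod 19).
    So t ≡ 3 (mod 19).
    Then x = 981 + 11781·3 = 36324, valid modulo lcm(11781, 19) = 223839: x ≡ 36324 (mod 223839).
Verify against each original: 36324 mod 9 = 0, 36324 mod 7 = 1, 36324 mod 11 = 2, 36324 mod 17 = 12, 36324 mod 19 = 15.

x ≡ 36324 (mod 223839).


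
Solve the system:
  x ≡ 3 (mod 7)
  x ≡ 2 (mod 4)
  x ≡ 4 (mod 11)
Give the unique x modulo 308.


Moduli 7, 4, 11 are pairwise coprime; by CRT there is a unique solution modulo M = 7 · 4 · 11 = 308.
Solve pairwise, accumulating the modulus:
  Start with x ≡ 3 (mod 7).
  Combine with x ≡ 2 (mod 4): since gcd(7, 4) = 1, we get a unique residue mod 28.
    Write x = 3 + 7·t and substitute into x ≡ 2 (mod 4): 7·t ≡ 2 − 3 = -1 (mod 4).
    Reduce coefficients mod 4: 3·t ≡ 3 (mod 4).
    The inverse of 3 mod 4 is 3 (since 3·3 = 9 = 2·4 + 1), so t ≡ 3·3 = 9 ≡ 1 (mod 4).
    Then x = 3 + 7·1 = 10, valid modulo lcm(7, 4) = 28: x ≡ 10 (mod 28).
  Combine with x ≡ 4 (mod 11): since gcd(28, 11) = 1, we get a unique residue mod 308.
    Write x = 10 + 28·t and substitute into x ≡ 4 (mod 11): 28·t ≡ 4 − 10 = -6 (mod 11).
    Reduce coefficients mod 11: 6·t ≡ 5 (mod 11).
    The inverse of 6 mod 11 is 2 (since 6·2 = 12 = 1·11 + 1), so t ≡ 2·5 = 10 ≡ 10 (mod 11).
    Then x = 10 + 28·10 = 290, valid modulo lcm(28, 11) = 308: x ≡ 290 (mod 308).
Verify: 290 mod 7 = 3 ✓, 290 mod 4 = 2 ✓, 290 mod 11 = 4 ✓.

x ≡ 290 (mod 308).


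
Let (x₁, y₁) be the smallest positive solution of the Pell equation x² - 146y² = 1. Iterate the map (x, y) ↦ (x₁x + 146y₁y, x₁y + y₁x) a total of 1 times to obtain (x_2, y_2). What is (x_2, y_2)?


Step 1: Find the fundamental solution (x₁, y₁) of x² - 146y² = 1.
  Expand √146 as a continued fraction. a₀ = ⌊√146⌋ = 12; iterate m_{k+1} = d_k·a_k − m_k, d_{k+1} = (146 − m_{k+1}²)/d_k, a_{k+1} = ⌊(a₀ + m_{k+1})/d_{k+1}⌋ (starting m₀ = 0, d₀ = 1), with convergents p_k = a_k·p_{k-1} + p_{k-2}, q_k = a_k·q_{k-1} + q_{k-2} (p₋₁ = 1, q₋₁ = 0):
  k = 0: a₀ = 12; p₀/q₀ = 12/1; p₀² − 146·q₀² = 144 − 146 = -2.
  k = 1: m = 12, d = 2, a = ⌊(12 + 12)/2⌋ = 12; p/q = (12·12 + 1)/(12·1 + 0) = 145/12; p² − 146·q² = 21025 − 21024 = 1.
  The first convergent with p² − 146·q² = 1 gives the fundamental solution (x₁, y₁) = (145, 12).
Step 2: Apply the recurrence (x_{n+1}, y_{n+1}) = (x₁x_n + 146y₁y_n, x₁y_n + y₁x_n) repeatedly.
  From (x_1, y_1) = (145, 12): x_2 = 145·145 + 146·12·12 = 42049; y_2 = 145·12 + 12·145 = 3480.
Step 3: Verify x_2² - 146·y_2² = 1768118401 - 1768118400 = 1 (should be 1). ✓

(x_1, y_1) = (145, 12); (x_2, y_2) = (42049, 3480).


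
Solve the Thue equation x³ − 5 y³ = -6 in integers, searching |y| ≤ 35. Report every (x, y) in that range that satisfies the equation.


The equation is x³ - 5y³ = -6. For fixed y, x³ = 5·y³ − 6, so a solution requires the RHS to be a perfect cube.
Strategy: iterate y from -35 to 35, compute RHS = 5·y³ − 6, and check whether it is a (positive or negative) perfect cube.
Check small values of y:
  y = 0: RHS = -6 is not a perfect cube.
  y = 1: RHS = -1 = (-1)³ ⇒ x = -1 works.
  y = -1: RHS = -11 is not a perfect cube.
  y = 2: RHS = 34 is not a perfect cube.
  y = -2: RHS = -46 is not a perfect cube.
  y = 3: RHS = 129 is not a perfect cube.
  y = -3: RHS = -141 is not a perfect cube.
Continuing the search up to |y| = 35 finds no further solutions beyond those listed.
Collected solutions: (-1, 1).

Solutions (with |y| ≤ 35): (-1, 1).


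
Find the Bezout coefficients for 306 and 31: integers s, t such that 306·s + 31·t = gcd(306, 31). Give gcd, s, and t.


Euclidean algorithm on (306, 31) — divide until remainder is 0:
  306 = 9 · 31 + 27
  31 = 1 · 27 + 4
  27 = 6 · 4 + 3
  4 = 1 · 3 + 1
  3 = 3 · 1 + 0
gcd(306, 31) = 1.
Track Bezout coefficients alongside the remainders: start with r₀ = 306 = a·1 + b·0 (s = 1, t = 0) and r₁ = 31 = a·0 + b·1 (s = 0, t = 1); each new remainder r_{k+1} = r_{k-1} − q_k·r_k inherits s_{k+1} = s_{k-1} − q_k·s_k, t_{k+1} = t_{k-1} − q_k·t_k, so r_k = a·s_k + b·t_k at every step:
  q = 9: r = 27, s = 1 − 9·0 = 1, t = 0 − 9·1 = -9  (check: 306·1 + 31·(-9) = 27)
  q = 1: r = 4, s = 0 − 1·1 = -1, t = 1 − 1·(-9) = 10  (check: 306·(-1) + 31·10 = 4)
  q = 6: r = 3, s = 1 − 6·(-1) = 7, t = -9 − 6·10 = -69  (check: 306·7 + 31·(-69) = 3)
  q = 1: r = 1, s = -1 − 1·7 = -8, t = 10 − 1·(-69) = 79  (check: 306·(-8) + 31·79 = 1)
The row with r = 1 (the gcd) gives the Bezout coefficients s = -8, t = 79.
Result: 306 · (-8) + 31 · (79) = 1.

gcd(306, 31) = 1; s = -8, t = 79 (check: 306·(-8) + 31·79 = 1).


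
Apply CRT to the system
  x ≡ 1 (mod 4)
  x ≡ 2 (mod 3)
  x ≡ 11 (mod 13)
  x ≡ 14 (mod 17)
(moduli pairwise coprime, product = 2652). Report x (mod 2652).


Product of moduli M = 4 · 3 · 13 · 17 = 2652.
Merge one congruence at a time:
  Start: x ≡ 1 (mod 4).
  Combine with x ≡ 2 (mod 3); new modulus lcm = 12.
    Write x = 1 + 4·t and substitute into x ≡ 2 (mod 3): 4·t ≡ 2 − 1 = 1 (mod 3).
    Reduce coefficients mod 3: 1·t ≡ 1 (mod 3).
    So t ≡ 1 (mod 3).
    Then x = 1 + 4·1 = 5, valid modulo lcm(4, 3) = 12: x ≡ 5 (mod 12).
  Combine with x ≡ 11 (mod 13); new modulus lcm = 156.
    Write x = 5 + 12·t and substitute into x ≡ 11 (mod 13): 12·t ≡ 11 − 5 = 6 (mod 13).
    The inverse of 12 mod 13 is 12 (since 12·12 = 144 = 11·13 + 1), so t ≡ 12·6 = 72 ≡ 7 (mod 13).
    Then x = 5 + 12·7 = 89, valid modulo lcm(12, 13) = 156: x ≡ 89 (mod 156).
  Combine with x ≡ 14 (mod 17); new modulus lcm = 2652.
    Write x = 89 + 156·t and substitute into x ≡ 14 (mod 17): 156·t ≡ 14 − 89 = -75 (mod 17).
    Reduce coefficients mod 17: 3·t ≡ 10 (mod 17).
    The inverse of 3 mod 17 is 6 (since 3·6 = 18 = 1·17 + 1), so t ≡ 6·10 = 60 ≡ 9 (mod 17).
    Then x = 89 + 156·9 = 1493, valid modulo lcm(156, 17) = 2652: x ≡ 1493 (mod 2652).
Verify against each original: 1493 mod 4 = 1, 1493 mod 3 = 2, 1493 mod 13 = 11, 1493 mod 17 = 14.

x ≡ 1493 (mod 2652).


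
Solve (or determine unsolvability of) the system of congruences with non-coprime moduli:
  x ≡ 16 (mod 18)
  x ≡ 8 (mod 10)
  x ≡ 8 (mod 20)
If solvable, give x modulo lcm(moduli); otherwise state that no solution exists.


Moduli 18, 10, 20 are not pairwise coprime, so CRT works modulo lcm(m_i) when all pairwise compatibility conditions hold.
Pairwise compatibility: gcd(m_i, m_j) must divide a_i - a_j for every pair.
Merge one congruence at a time:
  Start: x ≡ 16 (mod 18).
  Combine with x ≡ 8 (mod 10): gcd(18, 10) = 2; 8 - 16 = -8, which IS divisible by 2, so compatible.
    Write x = 16 + 18·t and substitute into x ≡ 8 (mod 10): 18·t ≡ 8 − 16 = -8 (mod 10).
    Divide the congruence (and modulus) by g = 2: 9·t ≡ -4 (mod 5).
    Reduce coefficients mod 5: 4·t ≡ 1 (mod 5).
    The inverse of 4 mod 5 is 4 (since 4·4 = 16 = 3·5 + 1), so t ≡ 4·1 = 4 ≡ 4 (mod 5).
    Then x = 16 + 18·4 = 88, valid modulo lcm(18, 10) = 90: x ≡ 88 (mod 90).
  Combine with x ≡ 8 (mod 20): gcd(90, 20) = 10; 8 - 88 = -80, which IS divisible by 10, so compatible.
    Write x = 88 + 90·t and substitute into x ≡ 8 (mod 20): 90·t ≡ 8 − 88 = -80 (mod 20).
    Divide the congruence (and modulus) by g = 10: 9·t ≡ -8 (mod 2).
    Reduce coefficients mod 2: 1·t ≡ 0 (mod 2).
    So t ≡ 0 (mod 2).
    Then x = 88 + 90·0 = 88, valid modulo lcm(90, 20) = 180: x ≡ 88 (mod 180).
Verify: 88 mod 18 = 16, 88 mod 10 = 8, 88 mod 20 = 8.

x ≡ 88 (mod 180).


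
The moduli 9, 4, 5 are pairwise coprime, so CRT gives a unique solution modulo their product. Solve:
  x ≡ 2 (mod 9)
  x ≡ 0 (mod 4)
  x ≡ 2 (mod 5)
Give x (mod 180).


Moduli 9, 4, 5 are pairwise coprime; by CRT there is a unique solution modulo M = 9 · 4 · 5 = 180.
Solve pairwise, accumulating the modulus:
  Start with x ≡ 2 (mod 9).
  Combine with x ≡ 0 (mod 4): since gcd(9, 4) = 1, we get a unique residue mod 36.
    Write x = 2 + 9·t and substitute into x ≡ 0 (mod 4): 9·t ≡ 0 − 2 = -2 (mod 4).
    Reduce coefficients mod 4: 1·t ≡ 2 (mod 4).
    So t ≡ 2 (mod 4).
    Then x = 2 + 9·2 = 20, valid modulo lcm(9, 4) = 36: x ≡ 20 (mod 36).
  Combine with x ≡ 2 (mod 5): since gcd(36, 5) = 1, we get a unique residue mod 180.
    Write x = 20 + 36·t and substitute into x ≡ 2 (mod 5): 36·t ≡ 2 − 20 = -18 (mod 5).
    Reduce coefficients mod 5: 1·t ≡ 2 (mod 5).
    So t ≡ 2 (mod 5).
    Then x = 20 + 36·2 = 92, valid modulo lcm(36, 5) = 180: x ≡ 92 (mod 180).
Verify: 92 mod 9 = 2 ✓, 92 mod 4 = 0 ✓, 92 mod 5 = 2 ✓.

x ≡ 92 (mod 180).


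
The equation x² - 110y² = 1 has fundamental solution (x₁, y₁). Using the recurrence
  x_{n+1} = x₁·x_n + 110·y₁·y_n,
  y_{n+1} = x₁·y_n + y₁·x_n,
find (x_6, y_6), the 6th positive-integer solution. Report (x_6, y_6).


Step 1: Find the fundamental solution (x₁, y₁) of x² - 110y² = 1.
  Expand √110 as a continued fraction. a₀ = ⌊√110⌋ = 10; iterate m_{k+1} = d_k·a_k − m_k, d_{k+1} = (110 − m_{k+1}²)/d_k, a_{k+1} = ⌊(a₀ + m_{k+1})/d_{k+1}⌋ (starting m₀ = 0, d₀ = 1), with convergents p_k = a_k·p_{k-1} + p_{k-2}, q_k = a_k·q_{k-1} + q_{k-2} (p₋₁ = 1, q₋₁ = 0):
  k = 0: a₀ = 10; p₀/q₀ = 10/1; p₀² − 110·q₀² = 100 − 110 = -10.
  k = 1: m = 10, d = 10, a = ⌊(10 + 10)/10⌋ = 2; p/q = (2·10 + 1)/(2·1 + 0) = 21/2; p² − 110·q² = 441 − 440 = 1.
  The first convergent with p² − 110·q² = 1 gives the fundamental solution (x₁, y₁) = (21, 2).
Step 2: Apply the recurrence (x_{n+1}, y_{n+1}) = (x₁x_n + 110y₁y_n, x₁y_n + y₁x_n) repeatedly.
  From (x_1, y_1) = (21, 2): x_2 = 21·21 + 110·2·2 = 881; y_2 = 21·2 + 2·21 = 84.
  From (x_2, y_2) = (881, 84): x_3 = 21·881 + 110·2·84 = 36981; y_3 = 21·84 + 2·881 = 3526.
  From (x_3, y_3) = (36981, 3526): x_4 = 21·36981 + 110·2·3526 = 1552321; y_4 = 21·3526 + 2·36981 = 148008.
  From (x_4, y_4) = (1552321, 148008): x_5 = 21·1552321 + 110·2·148008 = 65160501; y_5 = 21·148008 + 2·1552321 = 6212810.
  From (x_5, y_5) = (65160501, 6212810): x_6 = 21·65160501 + 110·2·6212810 = 2735188721; y_6 = 21·6212810 + 2·65160501 = 260790012.
Step 3: Verify x_6² - 110·y_6² = 7481257339485615841 - 7481257339485615840 = 1 (should be 1). ✓

(x_1, y_1) = (21, 2); (x_6, y_6) = (2735188721, 260790012).
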